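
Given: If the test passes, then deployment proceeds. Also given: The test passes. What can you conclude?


Modus ponens: P → Q, P ⊢ Q
P: the test passes
Q: deployment proceeds
We have P → Q and P is true.
By modus ponens, Q must be true.

Deployment proceeds


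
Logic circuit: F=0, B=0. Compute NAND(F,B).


F AND B = 0
NOT(0) = 1

1


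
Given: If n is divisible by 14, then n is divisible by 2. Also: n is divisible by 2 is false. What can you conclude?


Modus tollens: P → Q, ¬Q ⊢ ¬P
P: n is divisible by 14
Q: n is divisible by 2
We have P → Q and Q is false.
By modus tollens, P must be false.

It is not the case that n is divisible by 14


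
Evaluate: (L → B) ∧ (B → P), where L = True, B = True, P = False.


L = True, B = True, P = False
Step 1: L → B is false only when L=True and B=False. Result: True
Step 2: B → P is false only when B=True and P=False. Result: False
Step 3: True ∧ False = False

False


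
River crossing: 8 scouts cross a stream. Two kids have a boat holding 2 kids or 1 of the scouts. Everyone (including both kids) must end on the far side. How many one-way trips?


Per crossing of one of the scouts: kids→, one←, one of the scouts→, one← = 4 trips
8 × 4 = 32, + 1 final kids→ = 33
Minimum trips = 33

33


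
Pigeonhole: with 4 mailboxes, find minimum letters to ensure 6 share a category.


Pigeonhole: to guarantee k in one of n categories, need (k-1)×n + 1.
k = 6, n = 4
Minimum = (6-1) × 4 + 1 = 5 × 4 + 1

21


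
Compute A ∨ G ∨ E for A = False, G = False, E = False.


A = False, G = False, E = False
Step 1: A ∨ G = False OR False = False
Step 2: False ∨ E = False OR False = False
OR is true when at least one operand is true.

False


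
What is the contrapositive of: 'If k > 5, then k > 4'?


Original: If k > 5, then k > 4
Contrapositive: If ¬Q, then ¬P
Negate Q: not (k > 4)
Negate P: not (k > 5)

If not (k > 4), then not (k > 5).


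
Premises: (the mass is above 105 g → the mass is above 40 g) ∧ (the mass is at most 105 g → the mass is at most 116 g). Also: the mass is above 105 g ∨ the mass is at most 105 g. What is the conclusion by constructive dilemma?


Constructive dilemma: (P → Q) ∧ (R → S), P ∨ R ⊢ Q ∨ S
Premise 1: the mass is above 105 g → the mass is above 40 g
Premise 2: the mass is at most 105 g → the mass is at most 116 g
Premise 3: the mass is above 105 g ∨ the mass is at most 105 g
Case 1: Assuming the mass is above 105 g, then by Premise 1, the mass is above 40 g.
Case 2: Assuming the mass is at most 105 g, then by Premise 2, the mass is at most 116 g.
Since one of the mass is above 105 g or the mass is at most 105 g must hold, we get the mass is above 40 g or the mass is at most 116 g.

The mass is above 40 g or the mass is at most 116 g.


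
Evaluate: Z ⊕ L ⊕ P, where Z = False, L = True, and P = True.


Z = False, L = True, P = True
Step 1: Z ⊕ L = False XOR True = True
Step 2: True ⊕ P = True XOR True = False
XOR is true when an odd number of operands are true.

False


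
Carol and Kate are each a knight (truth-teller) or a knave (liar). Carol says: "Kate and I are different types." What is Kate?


Carol says: "Kate and I are different types."
Case 1: Carol is a Knight (truth-teller)
  Statement is true → they ARE different → Kate is a Knave
Case 2: Carol is a Knave (liar)
  Statement is false → they are NOT different → Kate is a Knave
In both cases, Kate is a Knave.

Knave


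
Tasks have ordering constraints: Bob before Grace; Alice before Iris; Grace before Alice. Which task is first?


Constraints: Bob before Grace; Alice before Iris; Grace before Alice
The first task can have nothing scheduled before it, so it must never appear on the right of a 'before'.
Tasks appearing after some 'before': Grace, Iris, Alice.
The only task not in that list is Bob → it is first.

Bob


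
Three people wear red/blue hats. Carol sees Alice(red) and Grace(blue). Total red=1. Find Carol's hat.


Total red = 1, seen red = 1
Own red = 1 - 1 = 0
Carol's hat is blue.

blue


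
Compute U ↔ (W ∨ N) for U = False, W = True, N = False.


U = False, W = True, N = False
Step 1: W ∨ N = True OR False = True
Step 2: U ↔ (True): true when both sides have same truth value.
Result: False ↔ True = False

False


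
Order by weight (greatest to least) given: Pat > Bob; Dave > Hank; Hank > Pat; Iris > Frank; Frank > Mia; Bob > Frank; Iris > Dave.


Constraints: Pat > Bob; Dave > Hank; Hank > Pat; Iris > Frank; Frank > Mia; Bob > Frank; Iris > Dave
Method: at each step, the next-highest is the one remaining person who never appears on the smaller side of a constraint between remaining people.
  Step 1: remaining {Pat, Mia, Hank, Frank, Dave, Iris, Bob}; on the smaller side: {Pat, Mia, Hank, Frank, Dave, Bob} → Iris is next (Iris > Frank; Iris > Dave).
  Step 2: remaining {Pat, Mia, Hank, Frank, Dave, Bob}; on the smaller side: {Pat, Mia, Hank, Frank, Bob} → Dave is next (Dave > Hank).
  Step 3: remaining {Pat, Mia, Hank, Frank, Bob}; on the smaller side: {Pat, Mia, Frank, Bob} → Hank is next (Hank > Pat).
  Step 4: remaining {Pat, Mia, Frank, Bob}; on the smaller side: {Mia, Frank, Bob} → Pat is next (Pat > Bob).
  Step 5: remaining {Mia, Frank, Bob}; on the smaller side: {Mia, Frank} → Bob is next (Bob > Frank).
  Step 6: remaining {Mia, Frank}; on the smaller side: {Mia} → Frank is next (Frank > Mia).
  Step 7: only Mia remains → lowest.
Final ranking (highest to lowest):

Iris > Dave > Hank > Pat > Bob > Frank > Mia


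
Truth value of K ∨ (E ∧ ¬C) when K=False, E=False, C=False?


K = False, E = False, C = False
Expression: K ∨ (E ∧ ¬C)
Step 1: ¬C = NOT False = True
Step 2: E ∧ ¬C = False AND True = False
Step 3: K ∨ (False) = False OR False = False

False


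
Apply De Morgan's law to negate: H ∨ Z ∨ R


De Morgan's law: ¬(P ∨ Q ∨ R) ≡ ¬P ∧ ¬Q ∧ ¬R
¬(H ∨ Z ∨ R) = ¬H ∧ ¬Z ∧ ¬R

¬H ∧ ¬Z ∧ ¬R


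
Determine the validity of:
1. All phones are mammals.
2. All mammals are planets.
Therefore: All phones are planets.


Premise 1: All phones are mammals.
Premise 2: All mammals are planets.
Conclusion: All phones are planets.
Barbara syllogism (AAA-1): All A are B, All B are C → All A are C.
Middle term (mammals) distributed in premise 2.

Valid


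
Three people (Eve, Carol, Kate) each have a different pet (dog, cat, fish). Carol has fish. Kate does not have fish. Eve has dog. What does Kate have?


From clues:
  Eve → dog
  Carol → fish
By elimination, Kate gets the remaining.

cat


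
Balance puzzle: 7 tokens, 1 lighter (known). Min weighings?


Each weighing has 3 outcomes (left heavy / balance / right heavy), so k weighings distinguish at most 3^k cases; splitting into three near-equal groups achieves this.
Need 3^k ≥ 7: 3^1 = 3 < 7 ≤ 3^2 = 9
k = ⌈log₃(7)⌉ = 2

2


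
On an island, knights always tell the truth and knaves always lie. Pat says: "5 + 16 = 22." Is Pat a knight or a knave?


Statement: "5 + 16 = 22."
Actual: 5 + 16 = 21
Claimed: 22
Statement is FALSE → Pat lies → Knave

Knave


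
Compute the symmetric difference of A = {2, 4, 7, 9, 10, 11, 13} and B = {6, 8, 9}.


A = {2, 4, 7, 9, 10, 11, 13}
B = {6, 8, 9}
Operation: symmetric difference
In A only: [2, 4, 7, 10, 11, 13], in B only: [6, 8]

{2, 4, 6, 7, 8, 10, 11, 13}


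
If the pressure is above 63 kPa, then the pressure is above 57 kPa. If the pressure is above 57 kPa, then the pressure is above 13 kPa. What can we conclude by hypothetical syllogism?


Hypothetical syllogism: P → Q, Q → R ⊢ P → R
Premise 1: the pressure is above 63 kPa → the pressure is above 57 kPa
Premise 2: the pressure is above 57 kPa → the pressure is above 13 kPa
Chain the implications: the middle term (the pressure is above 57 kPa) links the two.
Conclusion: If the pressure is above 63 kPa, then the pressure is above 13 kPa.

If the pressure is above 63 kPa, then the pressure is above 13 kPa.


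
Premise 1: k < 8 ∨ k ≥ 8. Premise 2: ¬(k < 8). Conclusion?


Disjunctive syllogism: P ∨ Q, ¬P ⊢ Q
Disjunction: k < 8 ∨ k ≥ 8
We know it is not the case that k < 8.
By disjunctive syllogism, the other disjunct must be true.

k ≥ 8


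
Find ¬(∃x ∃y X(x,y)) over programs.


Original: ∃x ∃y X(x,y)
Rule: ¬∀→∃, ¬∃→∀, negate predicate.
Negation: ∀x ∀y ¬X(x,y)

∀x ∀y ¬X(x,y)


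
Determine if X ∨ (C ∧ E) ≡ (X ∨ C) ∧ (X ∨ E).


Expression 1: X ∨ (C ∧ E)
Expression 2: (X ∨ C) ∧ (X ∨ E)
Truth table (X C E | Expr1 Expr2):
  T T T |   T     T
  T T F |   T     T
  T F T |   T     T
  T F F |   T     T
  F T T |   T     T
  F T F |   F     F
  F F T |   F     F
  F F F |   F     F
All 8 rows agree, so the expressions are logically equivalent.

Yes


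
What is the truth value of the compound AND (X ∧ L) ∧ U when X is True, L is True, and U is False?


X = True, L = True, U = False
Step 1: X ∧ L = True AND True = True
Step 2: True ∧ U = True AND False = False
AND is true only when ALL operands are true.

False


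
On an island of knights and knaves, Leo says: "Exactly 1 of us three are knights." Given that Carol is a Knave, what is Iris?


Leo claims exactly 1 knights among Leo, Carol, Iris.
Given: Carol is a Knave.

Case 1: Leo is a Knight (tells truth)
  Then exactly 1 of the three are knights.
  Counting Leo, Carol: 1 knight(s) so far. Need 0 more → Iris = Knave.
Case 2: Leo is a Knave (lies)
  Then the count is NOT 1.
  If Iris = Knight, count = 1 = 1 → claim would be true, contradicts lie.
  If Iris = Knave, count = 0 ≠ 1 → lie confirmed ✓

Iris is a Knave.

Knave


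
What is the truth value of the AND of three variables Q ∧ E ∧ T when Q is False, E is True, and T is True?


Q = False, E = True, T = True
Step 1: Q ∧ E = False AND True = False
Step 2: (False) ∧ T = (False) AND True = False
AND is true only when ALL operands are true.

False


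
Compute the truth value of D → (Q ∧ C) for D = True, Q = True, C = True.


D = True, Q = True, C = True
Step 1: Q ∧ C = True AND True = True
Step 2: D → (True): false only when D=True and consequent=False.
Result: True

True


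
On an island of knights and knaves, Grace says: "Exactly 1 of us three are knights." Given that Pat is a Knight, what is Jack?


Grace claims exactly 1 knights among Grace, Pat, Jack.
Given: Pat is a Knight.

Case 1: Grace is a Knight (tells truth)
  Then exactly 1 of the three are knights.
  Counting Grace, Pat: 2 knight(s) so far. Need -1 more → impossible.
Case 2: Grace is a Knave (lies)
  Then the count is NOT 1.
  If Jack = Knave, count = 1 = 1 → claim would be true, contradicts lie.
  If Jack = Knight, count = 2 ≠ 1 → lie confirmed ✓

Jack is a Knight.

Knight


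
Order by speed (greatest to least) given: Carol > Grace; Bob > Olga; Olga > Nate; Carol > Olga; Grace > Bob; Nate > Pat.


Constraints: Carol > Grace; Bob > Olga; Olga > Nate; Carol > Olga; Grace > Bob; Nate > Pat
Method: at each step, the next-highest is the one remaining person who never appears on the smaller side of a constraint between remaining people.
  Step 1: remaining {Nate, Olga, Pat, Grace, Carol, Bob}; on the smaller side: {Nate, Olga, Pat, Grace, Bob} → Carol is next (Carol > Grace; Carol > Olga).
  Step 2: remaining {Nate, Olga, Pat, Grace, Bob}; on the smaller side: {Nate, Olga, Pat, Bob} → Grace is next (Grace > Bob).
  Step 3: remaining {Nate, Olga, Pat, Bob}; on the smaller side: {Nate, Olga, Pat} → Bob is next (Bob > Olga).
  Step 4: remaining {Nate, Olga, Pat}; on the smaller side: {Nate, Pat} → Olga is next (Olga > Nate).
  Step 5: remaining {Nate, Pat}; on the smaller side: {Pat} → Nate is next (Nate > Pat).
  Step 6: only Pat remains → lowest.
Final ranking (highest to lowest):

Carol > Grace > Bob > Olga > Nate > Pat


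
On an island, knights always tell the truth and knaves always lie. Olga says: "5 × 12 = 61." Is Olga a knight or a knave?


Statement: "5 × 12 = 61."
Actual: 5 × 12 = 60
Claimed: 61
Statement is FALSE → Olga lies → Knave

Knave


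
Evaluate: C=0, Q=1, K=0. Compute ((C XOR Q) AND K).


C XOR Q = 0^1 = 1
1 AND 0 = 0

0


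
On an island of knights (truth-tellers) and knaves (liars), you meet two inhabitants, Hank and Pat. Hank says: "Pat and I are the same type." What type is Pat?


Hank says: "Pat and I are the same type."
Case 1: Hank is a Knight (truth-teller)
  Statement is true → they ARE the same → Pat is also a Knight
Case 2: Hank is a Knave (liar)
  Statement is false → they are NOT the same → Pat is a Knight
In both cases, Pat is a Knight.

Knight


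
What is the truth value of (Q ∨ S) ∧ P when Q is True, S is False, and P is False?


Q = True, S = False, P = False
Step 1: Q ∨ S = True OR False = True
Step 2: True ∧ P = True AND False = False
OR is true when at least one operand is true; AND requires both.

False


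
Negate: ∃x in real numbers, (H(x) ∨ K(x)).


Original: ∃x (H(x) ∨ K(x))
Rule: ¬∀→∃, ¬∃→∀, negate predicate.
Negation: ∀x (¬H(x) ∧ ¬K(x))

∀x (¬H(x) ∧ ¬K(x))


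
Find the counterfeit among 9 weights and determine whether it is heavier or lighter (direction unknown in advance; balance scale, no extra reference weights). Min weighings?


Let n = 9. 18 possibilities (n weights × lighter/heavier); each weighing has 3 outcomes.
Bound for k weighings: say the first weighing puts j weights on each pan. If it tips, the 2j weighed weights remain suspects (each with a known direction) and k-1 weighings give 3^(k-1) outcomes; 3^(k-1) is odd, so 2j ≤ 3^(k-1) - 1. If it balances, the n - 2j unweighed weights remain with direction unknown: 2(n - 2j) ≤ 3^(k-1) - 1 by the same parity argument. Adding, n ≤ (3^(k-1) - 1) + (3^(k-1) - 1)/2 = (3^k - 3)/2, and the classical three-group strategy achieves this (3 weights in 2 weighings, 12 in 3, 39 in 4, 120 in 5).
So we need the smallest k with (3^k - 3)/2 ≥ 9.
k = 2: (3^2 - 3)/2 = 3 < 9 ✗
k = 3: (3^3 - 3)/2 = 12 ≥ 9 ✓

3


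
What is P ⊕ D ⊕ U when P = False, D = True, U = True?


P = False, D = True, U = True
Step 1: P ⊕ D = False XOR True = True
Step 2: True ⊕ U = True XOR True = False
XOR is true when an odd number of operands are true.

False


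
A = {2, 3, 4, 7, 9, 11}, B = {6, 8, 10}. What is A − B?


A = {2, 3, 4, 7, 9, 11}
B = {6, 8, 10}
Operation: difference A − B
In A but not B: 2, 3, 4, 7, 9, 11

{2, 3, 4, 7, 9, 11}


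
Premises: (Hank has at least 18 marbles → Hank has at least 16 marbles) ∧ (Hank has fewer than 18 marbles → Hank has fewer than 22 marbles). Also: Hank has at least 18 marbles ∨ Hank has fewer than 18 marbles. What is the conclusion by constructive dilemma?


Constructive dilemma: (P → Q) ∧ (R → S), P ∨ R ⊢ Q ∨ S
Premise 1: Hank has at least 18 marbles → Hank has at least 16 marbles
Premise 2: Hank has fewer than 18 marbles → Hank has fewer than 22 marbles
Premise 3: Hank has at least 18 marbles ∨ Hank has fewer than 18 marbles
Case 1: Assuming Hank has at least 18 marbles, then by Premise 1, Hank has at least 16 marbles.
Case 2: Assuming Hank has fewer than 18 marbles, then by Premise 2, Hank has fewer than 22 marbles.
Since one of Hank has at least 18 marbles or Hank has fewer than 18 marbles must hold, we get Hank has at least 16 marbles or Hank has fewer than 22 marbles.

Hank has at least 16 marbles or Hank has fewer than 22 marbles.


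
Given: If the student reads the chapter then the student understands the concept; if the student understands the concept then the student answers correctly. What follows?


Hypothetical syllogism: P → Q, Q → R ⊢ P → R
Premise 1: the student reads the chapter → the student understands the concept
Premise 2: the student understands the concept → the student answers correctly
Chain the implications: the middle term (the student understands the concept) links the two.
Conclusion: If the student reads the chapter, then the student answers correctly.

If the student reads the chapter, then the student answers correctly.


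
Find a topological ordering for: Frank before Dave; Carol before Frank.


Constraints: Frank before Dave; Carol before Frank
Method: repeatedly schedule the remaining task that has no remaining task required before it.
  Step 1: remaining {Carol, Frank, Dave}; every task except Carol still has a predecessor pending → schedule Carol.
  Step 2: remaining {Frank, Dave}; every task except Frank still has a predecessor pending → schedule Frank.
  Step 3: only Dave remains → schedule Dave.
Resulting order:

Carol → Frank → Dave


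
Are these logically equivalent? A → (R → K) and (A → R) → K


Expression 1: A → (R → K)
Expression 2: (A → R) → K
Truth table (A R K | Expr1 Expr2):
  T T T |   T     T
  T T F |   F     F
  T F T |   T     T
  T F F |   T     T
  F T T |   T     T
  F T F |   T     F   ← differ
  F F T |   T     T
  F F F |   T     F   ← differ
Counterexample: A=F, R=T, K=F gives Expr1 = T but Expr2 = F, so the expressions are NOT logically equivalent.

No


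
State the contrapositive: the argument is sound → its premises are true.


Original: If the argument is sound, then its premises are true
Contrapositive: If ¬Q, then ¬P
Negate Q: not (its premises are true)
Negate P: not (the argument is sound)

If not (its premises are true), then not (the argument is sound).


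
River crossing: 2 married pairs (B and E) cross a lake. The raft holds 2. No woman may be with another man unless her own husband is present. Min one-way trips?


Label couples B and E.
1. WB+WE → (far: WB,WE; near: HB,HE)
2. WB ←   (far: WE; near: HB,HE,WB)
3. HB+HE → (far: HB,HE,WE; near: WB)
4. HB ←   (far: HE,WE; near: HB,WB)  — HB returns, since WB is alone on near bank
5. HB+WB → (far: all four; near: empty)
Every state respects the constraint.
Minimum trips = 5

5


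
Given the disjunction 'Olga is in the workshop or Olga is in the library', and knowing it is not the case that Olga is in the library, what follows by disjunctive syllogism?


Disjunctive syllogism: P ∨ Q, ¬P ⊢ Q
Disjunction: Olga is in the workshop ∨ Olga is in the library
We know it is not the case that Olga is in the library.
By disjunctive syllogism, the other disjunct must be true.

Olga is in the workshop


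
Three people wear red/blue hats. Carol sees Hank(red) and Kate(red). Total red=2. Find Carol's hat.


Total red = 2, seen red = 2
Own red = 2 - 2 = 0
Carol's hat is blue.

blue


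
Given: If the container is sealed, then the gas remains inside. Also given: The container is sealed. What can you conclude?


Modus ponens: P → Q, P ⊢ Q
P: the container is sealed
Q: the gas remains inside
We have P → Q and P is true.
By modus ponens, Q must be true.

The gas remains inside


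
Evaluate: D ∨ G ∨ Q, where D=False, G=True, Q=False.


D = False, G = True, Q = False
Expression: D ∨ G ∨ Q
Step 1: D ∨ G = False OR True = True
Step 2: (True) ∨ Q = True OR False = True

True


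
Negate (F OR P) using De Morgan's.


De Morgan's law: ¬(P ∨ Q) ≡ ¬P ∧ ¬Q
¬(F ∨ P) = ¬F ∧ ¬P

¬F ∧ ¬P


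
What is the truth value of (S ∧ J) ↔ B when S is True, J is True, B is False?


S = True, J = True, B = False
Step 1: S ∧ J = True AND True = True
Step 2: (True) ↔ B: true when both sides have same truth value.
Result: True ↔ False = False

False


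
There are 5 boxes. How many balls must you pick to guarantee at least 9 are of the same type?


Pigeonhole: to guarantee k in one of n categories, need (k-1)×n + 1.
k = 9, n = 5
Minimum = (9-1) × 5 + 1 = 8 × 5 + 1

41


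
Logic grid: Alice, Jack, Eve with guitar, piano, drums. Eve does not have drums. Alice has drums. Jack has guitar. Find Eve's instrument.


From clues:
  Jack → guitar
  Alice → drums
By elimination, Eve gets the remaining.

piano


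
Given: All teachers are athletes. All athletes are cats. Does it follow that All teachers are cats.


Premise 1: All teachers are athletes.
Premise 2: All athletes are cats.
Conclusion: All teachers are cats.
Barbara syllogism (AAA-1): All A are B, All B are C → All A are C.
Middle term (athletes) distributed in premise 2.

Valid


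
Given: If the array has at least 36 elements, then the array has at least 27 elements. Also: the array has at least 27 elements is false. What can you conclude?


Modus tollens: P → Q, ¬Q ⊢ ¬P
P: the array has at least 36 elements
Q: the array has at least 27 elements
We have P → Q and Q is false.
By modus tollens, P must be false.

It is not the case that the array has at least 36 elements


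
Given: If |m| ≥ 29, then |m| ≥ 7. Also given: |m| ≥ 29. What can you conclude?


Modus ponens: P → Q, P ⊢ Q
P: |m| ≥ 29
Q: |m| ≥ 7
We have P → Q and P is true.
By modus ponens, Q must be true.

|m| ≥ 7


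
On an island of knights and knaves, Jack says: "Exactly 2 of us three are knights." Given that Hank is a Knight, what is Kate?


Jack claims exactly 2 knights among Jack, Hank, Kate.
Given: Hank is a Knight.

Case 1: Jack is a Knight (tells truth)
  Then exactly 2 of the three are knights.
  Counting Jack, Hank: 2 knight(s) so far. Need 0 more → Kate = Knave.
Case 2: Jack is a Knave (lies)
  Then the count is NOT 2.
  If Kate = Knight, count = 2 = 2 → claim would be true, contradicts lie.
  If Kate = Knave, count = 1 ≠ 2 → lie confirmed ✓

Kate is a Knave.

Knave


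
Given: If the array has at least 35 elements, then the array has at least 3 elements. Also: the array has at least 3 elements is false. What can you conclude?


Modus tollens: P → Q, ¬Q ⊢ ¬P
P: the array has at least 35 elements
Q: the array has at least 3 elements
We have P → Q and Q is false.
By modus tollens, P must be false.

It is not the case that the array has at least 35 elements


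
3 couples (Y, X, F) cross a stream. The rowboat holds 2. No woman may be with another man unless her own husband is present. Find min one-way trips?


Label couples Y, X, F (H = husband, W = wife).
Counting alone: 6 people, the rowboat carries 2 and someone must bring it back, so each round trip nets at most +1 on the far side until the last crossing → at least 9 trips. The jealousy constraint makes 9 impossible; the shortest valid schedule has 11:
1. WY+WX →  (far: WY,WX; near: HY,HX,HF,WF)
2. WY ←       (far: WX; near: HY,HX,HF,WY,WF)
3. WY+WF →  (far: WY,WX,WF; near: HY,HX,HF)
4. WY ←       (far: WX,WF; near: HY,HX,HF,WY)
5. HX+HF →  (far: HX,WX,HF,WF; near: HY,WY)
6. HX+WX ←  (far: HF,WF; near: HY,WY,HX,WX)
7. HY+HX →  (far: HY,HX,HF,WF; near: WY,WX)
8. WF ←       (far: HY,HX,HF; near: WY,WX,WF)
9. WY+WX →  (far: HY,WY,HX,WX,HF; near: WF)
10. HF ←      (far: HY,WY,HX,WX; near: HF,WF)
11. HF+WF → (far: all six; near: empty)
In every state each wife is either with her husband or with no other man.
Minimum trips = 11

11


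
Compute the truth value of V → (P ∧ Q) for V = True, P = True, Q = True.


V = True, P = True, Q = True
Step 1: P ∧ Q = True AND True = True
Step 2: V → (True): false only when V=True and consequent=False.
Result: True

True


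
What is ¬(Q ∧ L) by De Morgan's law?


De Morgan's law: ¬(P ∧ Q) ≡ ¬P ∨ ¬Q
¬(Q ∧ L) = ¬Q ∨ ¬L

¬Q ∨ ¬L


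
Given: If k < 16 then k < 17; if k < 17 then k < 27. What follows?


Hypothetical syllogism: P → Q, Q → R ⊢ P → R
Premise 1: k < 16 → k < 17
Premise 2: k < 17 → k < 27
Chain the implications: the middle term (k < 17) links the two.
Conclusion: If k < 16, then k < 27.

If k < 16, then k < 27.


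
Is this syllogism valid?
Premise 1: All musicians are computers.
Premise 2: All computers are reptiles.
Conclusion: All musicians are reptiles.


Premise 1: All musicians are computers.
Premise 2: All computers are reptiles.
Conclusion: All musicians are reptiles.
Barbara syllogism (AAA-1): All A are B, All B are C → All A are C.
Middle term (computers) distributed in premise 2.

Valid


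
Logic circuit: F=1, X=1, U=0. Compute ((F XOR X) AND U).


F XOR X = 1^1 = 0
0 AND 0 = 0

0


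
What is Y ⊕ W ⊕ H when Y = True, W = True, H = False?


Y = True, W = True, H = False
Step 1: Y ⊕ W = True XOR True = False
Step 2: False ⊕ H = False XOR False = False
XOR is true when an odd number of operands are true.

False


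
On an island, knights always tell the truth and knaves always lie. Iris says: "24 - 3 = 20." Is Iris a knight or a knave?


Statement: "24 - 3 = 20."
Actual: 24 - 3 = 21
Claimed: 20
Statement is FALSE → Iris lies → Knave

Knave


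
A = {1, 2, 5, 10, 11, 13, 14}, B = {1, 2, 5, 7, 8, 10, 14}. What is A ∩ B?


A = {1, 2, 5, 10, 11, 13, 14}
B = {1, 2, 5, 7, 8, 10, 14}
Operation: intersection
Elements in both: 1, 2, 5, 10, 14

{1, 2, 5, 10, 14}


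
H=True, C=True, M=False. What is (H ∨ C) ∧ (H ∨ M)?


H = True, C = True, M = False
Expression: (H ∨ C) ∧ (H ∨ M)
Step 1: H ∨ C = True OR True = True
Step 2: H ∨ M = True OR False = True
Step 3: (True) ∧ (True) = True AND True = True

True


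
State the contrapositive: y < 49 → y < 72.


Original: If y < 49, then y < 72
Contrapositive: If ¬Q, then ¬P
Negate Q: not (y < 72)
Negate P: not (y < 49)

If not (y < 72), then not (y < 49).


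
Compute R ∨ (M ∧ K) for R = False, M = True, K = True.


R = False, M = True, K = True
Step 1: M ∧ K = True AND True = True
Step 2: R ∨ True = False OR True = True
AND evaluated first (higher precedence); then OR applied.

True


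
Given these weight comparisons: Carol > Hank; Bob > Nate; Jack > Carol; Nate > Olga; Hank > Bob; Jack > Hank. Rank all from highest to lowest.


Constraints: Carol > Hank; Bob > Nate; Jack > Carol; Nate > Olga; Hank > Bob; Jack > Hank
Method: at each step, the next-highest is the one remaining person who never appears on the smaller side of a constraint between remaining people.
  Step 1: remaining {Hank, Bob, Jack, Nate, Carol, Olga}; on the smaller side: {Hank, Bob, Nate, Carol, Olga} → Jack is next (Jack > Carol; Jack > Hank).
  Step 2: remaining {Hank, Bob, Nate, Carol, Olga}; on the smaller side: {Hank, Bob, Nate, Olga} → Carol is next (Carol > Hank).
  Step 3: remaining {Hank, Bob, Nate, Olga}; on the smaller side: {Bob, Nate, Olga} → Hank is next (Hank > Bob).
  Step 4: remaining {Bob, Nate, Olga}; on the smaller side: {Nate, Olga} → Bob is next (Bob > Nate).
  Step 5: remaining {Nate, Olga}; on the smaller side: {Olga} → Nate is next (Nate > Olga).
  Step 6: only Olga remains → lowest.
Final ranking (highest to lowest):

Jack > Carol > Hank > Bob > Nate > Olga


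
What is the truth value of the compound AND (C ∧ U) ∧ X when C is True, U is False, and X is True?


C = True, U = False, X = True
Step 1: C ∧ U = True AND False = False
Step 2: False ∧ X = False AND True = False
AND is true only when ALL operands are true.

False


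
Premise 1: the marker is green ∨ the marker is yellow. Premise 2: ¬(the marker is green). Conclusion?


Disjunctive syllogism: P ∨ Q, ¬P ⊢ Q
Disjunction: the marker is green ∨ the marker is yellow
We know it is not the case that the marker is green.
By disjunctive syllogism, the other disjunct must be true.

The marker is yellow


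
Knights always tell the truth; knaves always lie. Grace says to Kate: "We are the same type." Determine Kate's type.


Grace says: "We are the same type."
Case 1: Grace is a Knight (truth-teller)
  Statement is true → they ARE the same → Kate is also a Knight
Case 2: Grace is a Knave (liar)
  Statement is false → they are NOT the same → Kate is a Knight
In both cases, Kate is a Knight.

Knight


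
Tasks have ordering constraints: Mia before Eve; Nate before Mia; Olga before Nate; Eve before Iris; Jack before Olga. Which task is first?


Constraints: Mia before Eve; Nate before Mia; Olga before Nate; Eve before Iris; Jack before Olga
The first task can have nothing scheduled before it, so it must never appear on the right of a 'before'.
Tasks appearing after some 'before': Eve, Mia, Nate, Iris, Olga.
The only task not in that list is Jack → it is first.

Jack


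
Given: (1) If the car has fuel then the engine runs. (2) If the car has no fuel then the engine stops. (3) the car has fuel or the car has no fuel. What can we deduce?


Constructive dilemma: (P → Q) ∧ (R → S), P ∨ R ⊢ Q ∨ S
Premise 1: the car has fuel → the engine runs
Premise 2: the car has no fuel → the engine stops
Premise 3: the car has fuel ∨ the car has no fuel
Case 1: Assuming the car has fuel, then by Premise 1, the engine runs.
Case 2: Assuming the car has no fuel, then by Premise 2, the engine stops.
Since one of the car has fuel or the car has no fuel must hold, we get the engine runs or the engine stops.

The engine runs or the engine stops.


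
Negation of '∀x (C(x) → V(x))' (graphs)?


Original: ∀x (C(x) → V(x))
Rule: ¬∀→∃, ¬∃→∀, negate predicate.
Negation: ∃x (C(x) ∧ ¬V(x))

∃x (C(x) ∧ ¬V(x))


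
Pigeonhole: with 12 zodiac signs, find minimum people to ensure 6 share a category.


Pigeonhole: to guarantee k in one of n categories, need (k-1)×n + 1.
k = 6, n = 12
Minimum = (6-1) × 12 + 1 = 5 × 12 + 1

61


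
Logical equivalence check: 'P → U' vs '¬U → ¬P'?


Expression 1: P → U
Expression 2: ¬U → ¬P
Truth table (P U | Expr1 Expr2):
  T T |   T     T
  T F |   F     F
  F T |   T     T
  F F |   T     T
All 4 rows agree, so the expressions are logically equivalent.

Yes


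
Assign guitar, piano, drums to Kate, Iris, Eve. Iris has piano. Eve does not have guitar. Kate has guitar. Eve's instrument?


From clues:
  Iris → piano
  Kate → guitar
By elimination, Eve gets the remaining.

drums


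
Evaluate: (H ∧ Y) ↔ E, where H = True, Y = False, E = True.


H = True, Y = False, E = True
Step 1: H ∧ Y = True AND False = False
Step 2: (False) ↔ E: true when both sides have same truth value.
Result: False ↔ True = False

False


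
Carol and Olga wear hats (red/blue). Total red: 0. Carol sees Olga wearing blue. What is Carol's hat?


Total red = 0, Olga = blue
Red accounted for: 0
Remaining for Carol: 0
Carol's hat is blue.

blue


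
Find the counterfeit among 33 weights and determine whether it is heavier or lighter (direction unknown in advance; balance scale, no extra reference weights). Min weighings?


Let n = 33. 66 possibilities (n weights × lighter/heavier); each weighing has 3 outcomes.
Bound for k weighings: say the first weighing puts j weights on each pan. If it tips, the 2j weighed weights remain suspects (each with a known direction) and k-1 weighings give 3^(k-1) outcomes; 3^(k-1) is odd, so 2j ≤ 3^(k-1) - 1. If it balances, the n - 2j unweighed weights remain with direction unknown: 2(n - 2j) ≤ 3^(k-1) - 1 by the same parity argument. Adding, n ≤ (3^(k-1) - 1) + (3^(k-1) - 1)/2 = (3^k - 3)/2, and the classical three-group strategy achieves this (3 weights in 2 weighings, 12 in 3, 39 in 4, 120 in 5).
So we need the smallest k with (3^k - 3)/2 ≥ 33.
k = 3: (3^3 - 3)/2 = 12 < 33 ✗
k = 4: (3^4 - 3)/2 = 39 ≥ 33 ✓

4


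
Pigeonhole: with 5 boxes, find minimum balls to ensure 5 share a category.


Pigeonhole: to guarantee k in one of n categories, need (k-1)×n + 1.
k = 5, n = 5
Minimum = (5-1) × 5 + 1 = 4 × 5 + 1

21


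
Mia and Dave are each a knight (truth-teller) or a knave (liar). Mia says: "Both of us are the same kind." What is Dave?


Mia says: "Both of us are the same kind."
Case 1: Mia is a Knight (truth-teller)
  Statement is true → they ARE the same → Dave is also a Knight
Case 2: Mia is a Knave (liar)
  Statement is false → they are NOT the same → Dave is a Knight
In both cases, Dave is a Knight.

Knight


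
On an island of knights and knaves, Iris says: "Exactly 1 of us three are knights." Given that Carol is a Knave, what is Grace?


Iris claims exactly 1 knights among Iris, Carol, Grace.
Given: Carol is a Knave.

Case 1: Iris is a Knight (tells truth)
  Then exactly 1 of the three are knights.
  Counting Iris, Carol: 1 knight(s) so far. Need 0 more → Grace = Knave.
Case 2: Iris is a Knave (lies)
  Then the count is NOT 1.
  If Grace = Knight, count = 1 = 1 → claim would be true, contradicts lie.
  If Grace = Knave, count = 0 ≠ 1 → lie confirmed ✓

Grace is a Knave.

Knave


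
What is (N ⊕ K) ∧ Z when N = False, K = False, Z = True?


N = False, K = False, Z = True
Step 1: N ⊕ K = False XOR False = False
Step 2: False ∧ Z = False AND True = False
XOR true when exactly one of N,K is true; then AND with Z.

False


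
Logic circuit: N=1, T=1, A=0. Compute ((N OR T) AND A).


N OR T = 1|1 = 1
1 AND 0 = 0

0


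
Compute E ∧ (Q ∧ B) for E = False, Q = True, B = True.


E = False, Q = True, B = True
Step 1: Q ∧ B = True AND True = True
Step 2: E ∧ True = False AND True = False
AND is true only when ALL operands are true.

False


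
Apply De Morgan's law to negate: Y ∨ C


De Morgan's law: ¬(P ∨ Q) ≡ ¬P ∧ ¬Q
¬(Y ∨ C) = ¬Y ∧ ¬C

¬Y ∧ ¬C


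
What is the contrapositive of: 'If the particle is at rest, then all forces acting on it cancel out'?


Original: If the particle is at rest, then all forces acting on it cancel out
Contrapositive: If ¬Q, then ¬P
Negate Q: not (all forces acting on it cancel out)
Negate P: not (the particle is at rest)

If not (all forces acting on it cancel out), then not (the particle is at rest).


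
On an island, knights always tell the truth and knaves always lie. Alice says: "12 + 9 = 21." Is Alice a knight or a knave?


Statement: "12 + 9 = 21."
Actual: 12 + 9 = 21
Claimed: 21
Statement is TRUE → Alice tells the truth → Knight

Knight


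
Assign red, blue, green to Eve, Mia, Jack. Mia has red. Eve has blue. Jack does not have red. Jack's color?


From clues:
  Eve → blue
  Mia → red
By elimination, Jack gets the remaining.

green


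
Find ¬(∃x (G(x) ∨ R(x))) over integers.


Original: ∃x (G(x) ∨ R(x))
Rule: ¬∀→∃, ¬∃→∀, negate predicate.
Negation: ∀x (¬G(x) ∧ ¬R(x))

∀x (¬G(x) ∧ ¬R(x))


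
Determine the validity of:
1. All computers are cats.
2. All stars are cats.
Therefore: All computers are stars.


Premise 1: All computers are cats.
Premise 2: All stars are cats.
Conclusion: All computers are stars.
Fallacy: undistributed middle. cats is predicate in both.
Counterexample: computers and stars could be disjoint subsets of cats.

Invalid


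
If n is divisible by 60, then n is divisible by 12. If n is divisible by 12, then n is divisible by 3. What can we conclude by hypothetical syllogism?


Hypothetical syllogism: P → Q, Q → R ⊢ P → R
Premise 1: n is divisible by 60 → n is divisible by 12
Premise 2: n is divisible by 12 → n is divisible by 3
Chain the implications: the middle term (n is divisible by 12) links the two.
Conclusion: If n is divisible by 60, then n is divisible by 3.

If n is divisible by 60, then n is divisible by 3.


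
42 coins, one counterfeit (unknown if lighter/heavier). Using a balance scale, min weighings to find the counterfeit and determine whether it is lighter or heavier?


Let n = 42. 84 possibilities (n coins × lighter/heavier); each weighing has 3 outcomes.
Bound for k weighings: say the first weighing puts j coins on each pan. If it tips, the 2j weighed coins remain suspects (each with a known direction) and k-1 weighings give 3^(k-1) outcomes; 3^(k-1) is odd, so 2j ≤ 3^(k-1) - 1. If it balances, the n - 2j unweighed coins remain with direction unknown: 2(n - 2j) ≤ 3^(k-1) - 1 by the same parity argument. Adding, n ≤ (3^(k-1) - 1) + (3^(k-1) - 1)/2 = (3^k - 3)/2, and the classical three-group strategy achieves this (3 coins in 2 weighings, 12 in 3, 39 in 4, 120 in 5).
So we need the smallest k with (3^k - 3)/2 ≥ 42.
k = 4: (3^4 - 3)/2 = 39 < 42 ✗
k = 5: (3^5 - 3)/2 = 120 ≥ 42 ✓

5


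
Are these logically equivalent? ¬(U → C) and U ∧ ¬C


Expression 1: ¬(U → C)
Expression 2: U ∧ ¬C
Truth table (U C | Expr1 Expr2):
  T T |   F     F
  T F |   T     T
  F T |   F     F
  F F |   F     F
All 4 rows agree, so the expressions are logically equivalent.

Yes


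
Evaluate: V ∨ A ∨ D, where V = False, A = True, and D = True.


V = False, A = True, D = True
Step 1: V ∨ A = False OR True = True
Step 2: True ∨ D = True OR True = True
OR is true when at least one operand is true.

True


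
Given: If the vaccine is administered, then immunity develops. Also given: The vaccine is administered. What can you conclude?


Modus ponens: P → Q, P ⊢ Q
P: the vaccine is administered
Q: immunity develops
We have P → Q and P is true.
By modus ponens, Q must be true.

Immunity develops


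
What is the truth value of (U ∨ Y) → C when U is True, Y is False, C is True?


U = True, Y = False, C = True
Step 1: U ∨ Y = True OR False = True
Step 2: (True) → C: false only when antecedent=True and C=False.
Result: True

True


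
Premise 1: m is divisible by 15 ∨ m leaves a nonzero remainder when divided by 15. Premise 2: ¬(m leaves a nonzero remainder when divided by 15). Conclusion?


Disjunctive syllogism: P ∨ Q, ¬P ⊢ Q
Disjunction: m is divisible by 15 ∨ m leaves a nonzero remainder when divided by 15
We know it is not the case that m leaves a nonzero remainder when divided by 15.
By disjunctive syllogism, the other disjunct must be true.

m is divisible by 15


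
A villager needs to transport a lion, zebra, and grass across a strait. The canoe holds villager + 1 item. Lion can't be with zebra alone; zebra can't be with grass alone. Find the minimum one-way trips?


1. villager+zebra → 2. villager ← 3. villager+lion → 4. villager+zebra ← 5. villager+grass → 6. villager ← 7. villager+zebra →
Minimum trips = 7

7


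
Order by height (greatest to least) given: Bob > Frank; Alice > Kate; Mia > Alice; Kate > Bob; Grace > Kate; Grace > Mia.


Constraints: Bob > Frank; Alice > Kate; Mia > Alice; Kate > Bob; Grace > Kate; Grace > Mia
Method: at each step, the next-highest is the one remaining person who never appears on the smaller side of a constraint between remaining people.
  Step 1: remaining {Alice, Bob, Grace, Mia, Frank, Kate}; on the smaller side: {Alice, Bob, Mia, Frank, Kate} → Grace is next (Grace > Kate; Grace > Mia).
  Step 2: remaining {Alice, Bob, Mia, Frank, Kate}; on the smaller side: {Alice, Bob, Frank, Kate} → Mia is next (Mia > Alice).
  Step 3: remaining {Alice, Bob, Frank, Kate}; on the smaller side: {Bob, Frank, Kate} → Alice is next (Alice > Kate).
  Step 4: remaining {Bob, Frank, Kate}; on the smaller side: {Bob, Frank} → Kate is next (Kate > Bob).
  Step 5: remaining {Bob, Frank}; on the smaller side: {Frank} → Bob is next (Bob > Frank).
  Step 6: only Frank remains → lowest.
Final ranking (highest to lowest):

Grace > Mia > Alice > Kate > Bob > Frank


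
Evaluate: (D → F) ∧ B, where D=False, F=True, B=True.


D = False, F = True, B = True
Expression: (D → F) ∧ B
Step 1: D → F = False → True (false only if D=True, F=False) = True
Step 2: (True) ∧ B = True AND True = True

True


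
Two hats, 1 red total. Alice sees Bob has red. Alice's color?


Total red = 1, Bob = red
Red accounted for: 1
Remaining for Alice: 0
Alice's hat is blue.

blue


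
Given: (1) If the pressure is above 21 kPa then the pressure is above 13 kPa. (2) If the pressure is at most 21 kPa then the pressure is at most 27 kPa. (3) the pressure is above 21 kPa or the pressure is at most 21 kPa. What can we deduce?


Constructive dilemma: (P → Q) ∧ (R → S), P ∨ R ⊢ Q ∨ S
Premise 1: the pressure is above 21 kPa → the pressure is above 13 kPa
Premise 2: the pressure is at most 21 kPa → the pressure is at most 27 kPa
Premise 3: the pressure is above 21 kPa ∨ the pressure is at most 21 kPa
Case 1: Assuming the pressure is above 21 kPa, then by Premise 1, the pressure is above 13 kPa.
Case 2: Assuming the pressure is at most 21 kPa, then by Premise 2, the pressure is at most 27 kPa.
Since one of the pressure is above 21 kPa or the pressure is at most 21 kPa must hold, we get the pressure is above 13 kPa or the pressure is at most 27 kPa.

The pressure is above 13 kPa or the pressure is at most 27 kPa.
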